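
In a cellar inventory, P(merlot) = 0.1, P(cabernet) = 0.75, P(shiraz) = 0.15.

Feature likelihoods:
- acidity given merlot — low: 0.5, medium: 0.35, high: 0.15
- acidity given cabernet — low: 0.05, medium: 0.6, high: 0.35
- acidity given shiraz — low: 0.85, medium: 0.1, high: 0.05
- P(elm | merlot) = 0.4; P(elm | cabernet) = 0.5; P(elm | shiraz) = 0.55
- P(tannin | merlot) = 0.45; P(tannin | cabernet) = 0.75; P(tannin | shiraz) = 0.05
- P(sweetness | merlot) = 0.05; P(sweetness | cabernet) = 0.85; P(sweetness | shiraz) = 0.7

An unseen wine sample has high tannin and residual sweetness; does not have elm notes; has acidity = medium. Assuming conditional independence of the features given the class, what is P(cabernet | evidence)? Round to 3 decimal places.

merlot: 0.1 × 0.35 × (1−0.4) × 0.45 × 0.05 = 0.0004725
cabernet: 0.75 × 0.6 × (1−0.5) × 0.75 × 0.85 = 0.1434375
shiraz: 0.15 × 0.1 × (1−0.55) × 0.05 × 0.7 = 0.00023625
P(cabernet | x) = 0.1434375 / 0.14414625 ≈ 0.995

0.995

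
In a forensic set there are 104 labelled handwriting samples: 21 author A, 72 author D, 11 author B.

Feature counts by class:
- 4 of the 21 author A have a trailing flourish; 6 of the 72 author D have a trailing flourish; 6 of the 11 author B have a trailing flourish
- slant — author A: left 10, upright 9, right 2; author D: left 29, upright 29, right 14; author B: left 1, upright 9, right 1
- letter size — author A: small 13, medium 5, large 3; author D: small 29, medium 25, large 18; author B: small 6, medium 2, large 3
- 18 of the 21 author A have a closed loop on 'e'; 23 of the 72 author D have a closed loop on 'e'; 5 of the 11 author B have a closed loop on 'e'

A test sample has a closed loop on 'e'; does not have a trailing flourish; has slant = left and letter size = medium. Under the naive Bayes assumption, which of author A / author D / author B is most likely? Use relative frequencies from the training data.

author D

author A: (21/104) × (17/21) × (10/21) × (5/21) × (18/21) ≈ 0.0158855
author D: (72/104) × (66/72) × (29/72) × (25/72) × (23/72) ≈ 0.0283517
author B: (11/104) × (5/11) × (1/11) × (2/11) × (5/11) ≈ 0.000361209
Highest score → author D.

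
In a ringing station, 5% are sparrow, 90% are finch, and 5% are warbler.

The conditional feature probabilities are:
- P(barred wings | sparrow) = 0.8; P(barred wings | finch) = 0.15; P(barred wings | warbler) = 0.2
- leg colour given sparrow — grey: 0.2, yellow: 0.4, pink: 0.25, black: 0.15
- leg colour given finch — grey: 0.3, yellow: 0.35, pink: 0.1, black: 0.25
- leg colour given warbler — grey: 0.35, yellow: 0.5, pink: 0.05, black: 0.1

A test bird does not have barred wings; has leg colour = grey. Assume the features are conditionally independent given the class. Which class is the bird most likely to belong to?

finch

sparrow: 0.05 × (1−0.8) × 0.2 = 0.002
finch: 0.9 × (1−0.15) × 0.3 = 0.2295
warbler: 0.05 × (1−0.2) × 0.35 = 0.014
Highest score → finch.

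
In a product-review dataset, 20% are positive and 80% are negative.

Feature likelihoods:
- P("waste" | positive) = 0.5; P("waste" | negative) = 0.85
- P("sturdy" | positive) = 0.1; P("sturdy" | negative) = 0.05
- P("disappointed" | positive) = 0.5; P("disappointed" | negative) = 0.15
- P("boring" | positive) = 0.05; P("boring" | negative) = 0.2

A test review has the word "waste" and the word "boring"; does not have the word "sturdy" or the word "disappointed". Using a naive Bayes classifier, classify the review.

positive: 0.2 × 0.5 × (1−0.1) × (1−0.5) × 0.05 = 0.00225
negative: 0.8 × 0.85 × (1−0.05) × (1−0.15) × 0.2 = 0.10982
Highest score → negative.

negative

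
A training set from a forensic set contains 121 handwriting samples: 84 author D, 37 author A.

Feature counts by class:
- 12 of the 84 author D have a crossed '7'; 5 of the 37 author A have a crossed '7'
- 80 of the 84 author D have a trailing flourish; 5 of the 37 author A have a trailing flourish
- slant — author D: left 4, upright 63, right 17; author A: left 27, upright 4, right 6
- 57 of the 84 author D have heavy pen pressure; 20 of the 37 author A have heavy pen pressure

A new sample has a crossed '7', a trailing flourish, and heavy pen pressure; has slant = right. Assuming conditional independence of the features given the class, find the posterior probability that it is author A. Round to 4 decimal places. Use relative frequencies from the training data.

author D: (84/121) × (12/84) × (80/84) × (17/84) × (57/84) ≈ 0.0129709
author A: (37/121) × (5/37) × (5/37) × (6/37) × (20/37) ≈ 0.000489475
P(author A | x) = 0.000489475 / 0.013460375 ≈ 0.0364

0.0364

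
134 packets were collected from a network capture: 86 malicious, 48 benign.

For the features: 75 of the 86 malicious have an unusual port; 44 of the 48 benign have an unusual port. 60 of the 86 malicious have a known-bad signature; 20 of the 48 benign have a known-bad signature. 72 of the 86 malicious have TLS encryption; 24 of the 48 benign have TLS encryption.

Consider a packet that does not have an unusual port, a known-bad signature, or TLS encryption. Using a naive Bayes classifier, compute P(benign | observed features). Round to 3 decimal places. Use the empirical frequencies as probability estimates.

0.683

malicious: (86/134) × (11/86) × (26/86) × (14/86) ≈ 0.0040401
benign: (48/134) × (4/48) × (28/48) × (24/48) ≈ 0.00870647
P(benign | x) = 0.00870647 / 0.01274657 ≈ 0.683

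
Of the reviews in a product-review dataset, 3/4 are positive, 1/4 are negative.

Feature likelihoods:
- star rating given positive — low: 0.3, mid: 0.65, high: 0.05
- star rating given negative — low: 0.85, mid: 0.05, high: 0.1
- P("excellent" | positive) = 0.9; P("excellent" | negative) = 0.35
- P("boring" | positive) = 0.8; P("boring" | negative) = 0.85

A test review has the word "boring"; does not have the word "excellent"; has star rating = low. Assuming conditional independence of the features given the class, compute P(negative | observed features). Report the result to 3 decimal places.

0.867

positive: 0.75 × 0.3 × (1−0.9) × 0.8 = 0.018
negative: 0.25 × 0.85 × (1−0.35) × 0.85 = 0.11740625
P(negative | x) = 0.11740625 / 0.13540625 ≈ 0.867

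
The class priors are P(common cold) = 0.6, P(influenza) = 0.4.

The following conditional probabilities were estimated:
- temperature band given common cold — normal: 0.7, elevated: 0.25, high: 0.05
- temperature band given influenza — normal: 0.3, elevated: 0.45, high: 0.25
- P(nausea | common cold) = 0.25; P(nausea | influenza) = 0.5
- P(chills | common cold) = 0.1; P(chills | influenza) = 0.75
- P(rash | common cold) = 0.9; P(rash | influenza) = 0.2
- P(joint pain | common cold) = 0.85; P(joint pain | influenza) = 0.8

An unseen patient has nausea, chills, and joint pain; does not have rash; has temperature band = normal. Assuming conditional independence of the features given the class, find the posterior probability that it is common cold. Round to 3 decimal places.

common cold: 0.6 × 0.7 × 0.25 × 0.1 × (1−0.9) × 0.85 = 0.0008925
influenza: 0.4 × 0.3 × 0.5 × 0.75 × (1−0.2) × 0.8 = 0.0288
P(common cold | x) = 0.0008925 / 0.0296925 ≈ 0.030

0.030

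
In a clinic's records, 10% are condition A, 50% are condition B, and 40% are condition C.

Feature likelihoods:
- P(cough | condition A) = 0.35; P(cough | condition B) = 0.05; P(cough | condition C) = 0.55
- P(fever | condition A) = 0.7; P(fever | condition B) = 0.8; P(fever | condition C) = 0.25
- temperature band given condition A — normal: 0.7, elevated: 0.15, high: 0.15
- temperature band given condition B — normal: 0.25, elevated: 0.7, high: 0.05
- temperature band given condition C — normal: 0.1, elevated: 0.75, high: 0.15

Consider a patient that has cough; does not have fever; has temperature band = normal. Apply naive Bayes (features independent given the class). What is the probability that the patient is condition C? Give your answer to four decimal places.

0.6574

condition A: 0.1 × 0.35 × (1−0.7) × 0.7 = 0.00735
condition B: 0.5 × 0.05 × (1−0.8) × 0.25 = 0.00125
condition C: 0.4 × 0.55 × (1−0.25) × 0.1 = 0.0165
P(condition C | x) = 0.0165 / 0.0251 ≈ 0.6574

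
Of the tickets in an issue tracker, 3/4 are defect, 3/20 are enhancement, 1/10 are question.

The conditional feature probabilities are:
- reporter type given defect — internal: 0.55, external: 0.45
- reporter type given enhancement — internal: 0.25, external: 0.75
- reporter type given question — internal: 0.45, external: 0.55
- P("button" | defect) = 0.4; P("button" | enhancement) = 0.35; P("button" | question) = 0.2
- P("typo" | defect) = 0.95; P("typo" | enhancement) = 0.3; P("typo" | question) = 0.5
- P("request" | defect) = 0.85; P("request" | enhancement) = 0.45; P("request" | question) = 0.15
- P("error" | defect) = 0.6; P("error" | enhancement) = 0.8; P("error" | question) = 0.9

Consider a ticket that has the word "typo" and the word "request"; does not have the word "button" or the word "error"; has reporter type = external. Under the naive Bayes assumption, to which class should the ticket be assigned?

defect

defect: 0.75 × 0.45 × (1−0.4) × 0.95 × 0.85 × (1−0.6) = 0.0654075
enhancement: 0.15 × 0.75 × (1−0.35) × 0.3 × 0.45 × (1−0.8) = 0.001974375
question: 0.1 × 0.55 × (1−0.2) × 0.5 × 0.15 × (1−0.9) = 0.00033
Highest score → defect.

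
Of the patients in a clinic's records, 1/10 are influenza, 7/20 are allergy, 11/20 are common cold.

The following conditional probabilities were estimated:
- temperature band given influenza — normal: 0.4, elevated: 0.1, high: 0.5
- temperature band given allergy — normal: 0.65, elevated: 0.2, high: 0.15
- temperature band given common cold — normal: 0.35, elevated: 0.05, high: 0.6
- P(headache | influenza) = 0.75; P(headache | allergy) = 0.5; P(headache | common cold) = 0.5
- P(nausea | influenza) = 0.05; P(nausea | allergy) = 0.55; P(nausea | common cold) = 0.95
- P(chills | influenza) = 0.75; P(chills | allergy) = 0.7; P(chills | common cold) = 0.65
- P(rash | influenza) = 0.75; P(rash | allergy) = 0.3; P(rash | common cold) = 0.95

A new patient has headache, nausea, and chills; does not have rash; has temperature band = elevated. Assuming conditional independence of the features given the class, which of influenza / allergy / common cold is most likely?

allergy

influenza: 0.1 × 0.1 × 0.75 × 0.05 × 0.75 × (1−0.75) = 0.0000703125
allergy: 0.35 × 0.2 × 0.5 × 0.55 × 0.7 × (1−0.3) = 0.0094325
common cold: 0.55 × 0.05 × 0.5 × 0.95 × 0.65 × (1−0.95) = 0.00042453125
Highest score → allergy.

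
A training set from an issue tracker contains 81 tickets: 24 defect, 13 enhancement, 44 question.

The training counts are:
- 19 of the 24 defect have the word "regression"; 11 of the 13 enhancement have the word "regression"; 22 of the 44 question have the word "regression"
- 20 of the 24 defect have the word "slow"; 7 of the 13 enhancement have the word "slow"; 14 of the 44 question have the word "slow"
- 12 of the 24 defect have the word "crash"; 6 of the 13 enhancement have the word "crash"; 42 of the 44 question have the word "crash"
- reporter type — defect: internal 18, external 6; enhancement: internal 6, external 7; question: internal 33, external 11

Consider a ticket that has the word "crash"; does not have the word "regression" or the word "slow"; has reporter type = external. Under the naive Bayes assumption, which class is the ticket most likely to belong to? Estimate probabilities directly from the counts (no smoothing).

question

defect: (24/81) × (5/24) × (4/24) × (12/24) × (6/24) ≈ 0.00128601
enhancement: (13/81) × (2/13) × (6/13) × (6/13) × (7/13) ≈ 0.00283214
question: (44/81) × (22/44) × (30/44) × (42/44) × (11/44) ≈ 0.0441919
Highest score → question.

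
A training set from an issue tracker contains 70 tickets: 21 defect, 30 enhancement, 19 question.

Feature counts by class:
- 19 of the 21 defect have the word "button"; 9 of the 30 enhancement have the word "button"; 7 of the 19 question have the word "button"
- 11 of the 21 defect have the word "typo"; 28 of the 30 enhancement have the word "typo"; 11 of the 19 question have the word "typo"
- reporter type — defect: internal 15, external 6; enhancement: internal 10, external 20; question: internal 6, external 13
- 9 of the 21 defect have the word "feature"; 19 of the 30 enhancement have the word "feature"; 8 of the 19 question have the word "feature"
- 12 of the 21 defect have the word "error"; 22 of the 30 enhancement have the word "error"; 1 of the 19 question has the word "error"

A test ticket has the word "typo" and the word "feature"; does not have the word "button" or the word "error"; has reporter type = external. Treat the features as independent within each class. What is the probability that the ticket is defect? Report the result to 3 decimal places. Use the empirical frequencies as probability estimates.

defect: (21/70) × (2/21) × (11/21) × (6/21) × (9/21) × (9/21) ≈ 0.000785387
enhancement: (30/70) × (21/30) × (28/30) × (20/30) × (19/30) × (8/30) ≈ 0.0315259
question: (19/70) × (12/19) × (11/19) × (13/19) × (8/19) × (18/19) ≈ 0.0270874
P(defect | x) = 0.000785387 / 0.059398687 ≈ 0.013

0.013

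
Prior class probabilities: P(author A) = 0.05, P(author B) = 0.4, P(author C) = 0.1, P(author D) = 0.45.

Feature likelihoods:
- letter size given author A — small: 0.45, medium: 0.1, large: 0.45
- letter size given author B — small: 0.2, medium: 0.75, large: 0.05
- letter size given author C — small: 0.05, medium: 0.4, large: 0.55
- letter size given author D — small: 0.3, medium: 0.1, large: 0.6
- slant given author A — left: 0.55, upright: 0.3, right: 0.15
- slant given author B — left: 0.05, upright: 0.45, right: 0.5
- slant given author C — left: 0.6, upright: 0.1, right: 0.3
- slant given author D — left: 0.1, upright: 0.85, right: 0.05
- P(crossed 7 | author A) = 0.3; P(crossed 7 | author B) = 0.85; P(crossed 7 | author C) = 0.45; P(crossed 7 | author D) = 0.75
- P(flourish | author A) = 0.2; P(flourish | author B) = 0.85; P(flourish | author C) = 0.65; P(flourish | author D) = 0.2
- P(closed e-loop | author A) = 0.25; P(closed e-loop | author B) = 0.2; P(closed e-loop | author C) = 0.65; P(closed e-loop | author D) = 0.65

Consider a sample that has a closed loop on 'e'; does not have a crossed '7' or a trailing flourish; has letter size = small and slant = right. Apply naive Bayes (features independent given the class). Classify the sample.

author D

author A: 0.05 × 0.45 × 0.15 × (1−0.3) × (1−0.2) × 0.25 = 0.0004725
author B: 0.4 × 0.2 × 0.5 × (1−0.85) × (1−0.85) × 0.2 = 0.00018
author C: 0.1 × 0.05 × 0.3 × (1−0.45) × (1−0.65) × 0.65 = 0.0001876875
author D: 0.45 × 0.3 × 0.05 × (1−0.75) × (1−0.2) × 0.65 = 0.0008775
Highest score → author D.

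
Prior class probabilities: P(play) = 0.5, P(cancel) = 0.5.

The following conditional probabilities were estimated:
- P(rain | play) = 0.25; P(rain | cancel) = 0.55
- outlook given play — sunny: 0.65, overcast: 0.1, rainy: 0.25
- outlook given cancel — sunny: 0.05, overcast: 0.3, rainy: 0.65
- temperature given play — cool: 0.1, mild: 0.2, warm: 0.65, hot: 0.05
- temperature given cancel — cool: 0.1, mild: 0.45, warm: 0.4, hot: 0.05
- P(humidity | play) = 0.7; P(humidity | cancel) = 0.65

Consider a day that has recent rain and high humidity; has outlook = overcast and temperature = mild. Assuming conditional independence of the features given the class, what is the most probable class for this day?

play: 0.5 × 0.25 × 0.1 × 0.2 × 0.7 = 0.00175
cancel: 0.5 × 0.55 × 0.3 × 0.45 × 0.65 = 0.02413125
Highest score → cancel.

cancel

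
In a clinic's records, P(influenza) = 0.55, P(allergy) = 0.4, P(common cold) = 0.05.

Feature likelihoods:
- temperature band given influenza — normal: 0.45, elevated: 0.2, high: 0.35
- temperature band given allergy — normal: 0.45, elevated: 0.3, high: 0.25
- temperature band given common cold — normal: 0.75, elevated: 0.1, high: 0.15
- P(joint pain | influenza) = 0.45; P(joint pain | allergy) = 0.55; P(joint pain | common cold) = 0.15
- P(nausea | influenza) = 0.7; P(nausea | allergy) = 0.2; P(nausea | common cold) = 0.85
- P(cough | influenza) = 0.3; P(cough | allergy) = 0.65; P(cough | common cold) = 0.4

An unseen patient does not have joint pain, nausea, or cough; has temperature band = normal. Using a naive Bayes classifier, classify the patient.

influenza

influenza: 0.55 × 0.45 × (1−0.45) × (1−0.7) × (1−0.3) = 0.02858625
allergy: 0.4 × 0.45 × (1−0.55) × (1−0.2) × (1−0.65) = 0.02268
common cold: 0.05 × 0.75 × (1−0.15) × (1−0.85) × (1−0.4) = 0.00286875
Highest score → influenza.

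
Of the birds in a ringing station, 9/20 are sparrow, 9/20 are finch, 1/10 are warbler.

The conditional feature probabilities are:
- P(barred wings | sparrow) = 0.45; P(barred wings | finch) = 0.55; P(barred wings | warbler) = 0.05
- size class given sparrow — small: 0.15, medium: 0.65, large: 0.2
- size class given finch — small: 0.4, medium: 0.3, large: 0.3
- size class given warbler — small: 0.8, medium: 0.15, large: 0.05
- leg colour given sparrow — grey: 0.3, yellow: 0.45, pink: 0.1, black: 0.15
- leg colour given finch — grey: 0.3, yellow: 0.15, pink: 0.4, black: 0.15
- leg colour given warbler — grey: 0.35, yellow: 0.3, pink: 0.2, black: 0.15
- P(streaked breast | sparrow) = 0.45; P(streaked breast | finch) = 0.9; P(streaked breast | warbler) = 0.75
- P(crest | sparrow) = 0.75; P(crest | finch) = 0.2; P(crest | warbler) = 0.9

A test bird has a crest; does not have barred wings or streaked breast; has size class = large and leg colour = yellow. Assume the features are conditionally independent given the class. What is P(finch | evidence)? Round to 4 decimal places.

0.0188

sparrow: 0.45 × (1−0.45) × 0.2 × 0.45 × (1−0.45) × 0.75 = 0.0091884375
finch: 0.45 × (1−0.55) × 0.3 × 0.15 × (1−0.9) × 0.2 = 0.00018225
warbler: 0.1 × (1−0.05) × 0.05 × 0.3 × (1−0.75) × 0.9 = 0.000320625
P(finch | x) = 0.00018225 / 0.0096913125 ≈ 0.0188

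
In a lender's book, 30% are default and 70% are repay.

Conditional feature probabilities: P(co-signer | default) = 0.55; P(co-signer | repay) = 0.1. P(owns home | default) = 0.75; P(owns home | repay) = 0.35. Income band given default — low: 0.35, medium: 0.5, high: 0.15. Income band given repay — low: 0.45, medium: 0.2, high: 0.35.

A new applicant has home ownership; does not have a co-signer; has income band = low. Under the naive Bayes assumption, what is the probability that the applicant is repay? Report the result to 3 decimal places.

0.737

default: 0.3 × (1−0.55) × 0.75 × 0.35 = 0.0354375
repay: 0.7 × (1−0.1) × 0.35 × 0.45 = 0.099225
P(repay | x) = 0.099225 / 0.1346625 ≈ 0.737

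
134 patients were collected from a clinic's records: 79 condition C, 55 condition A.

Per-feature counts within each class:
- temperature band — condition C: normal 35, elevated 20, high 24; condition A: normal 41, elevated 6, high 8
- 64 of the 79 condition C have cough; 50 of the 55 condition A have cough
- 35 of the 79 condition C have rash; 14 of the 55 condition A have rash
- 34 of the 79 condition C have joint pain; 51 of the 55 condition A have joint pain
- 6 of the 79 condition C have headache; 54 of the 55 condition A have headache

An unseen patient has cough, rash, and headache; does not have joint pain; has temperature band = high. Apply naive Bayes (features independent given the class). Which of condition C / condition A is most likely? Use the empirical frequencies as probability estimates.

condition C: (79/134) × (24/79) × (64/79) × (35/79) × (45/79) × (6/79) ≈ 0.00278106
condition A: (55/134) × (8/55) × (50/55) × (14/55) × (4/55) × (54/55) ≈ 0.000986475
Highest score → condition C.

condition C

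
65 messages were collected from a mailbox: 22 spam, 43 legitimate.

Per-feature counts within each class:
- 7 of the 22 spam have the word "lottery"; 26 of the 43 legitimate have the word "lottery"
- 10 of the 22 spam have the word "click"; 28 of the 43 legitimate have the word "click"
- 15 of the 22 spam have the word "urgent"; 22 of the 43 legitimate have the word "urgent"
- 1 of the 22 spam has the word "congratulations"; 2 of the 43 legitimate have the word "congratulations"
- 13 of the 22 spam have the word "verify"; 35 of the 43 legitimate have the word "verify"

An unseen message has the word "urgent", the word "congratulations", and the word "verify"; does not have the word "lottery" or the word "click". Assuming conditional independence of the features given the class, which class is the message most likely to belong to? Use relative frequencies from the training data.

spam

spam: (22/65) × (15/22) × (12/22) × (15/22) × (1/22) × (13/22) ≈ 0.00230517
legitimate: (43/65) × (17/43) × (15/43) × (22/43) × (2/43) × (35/43) ≈ 0.00176715
Highest score → spam.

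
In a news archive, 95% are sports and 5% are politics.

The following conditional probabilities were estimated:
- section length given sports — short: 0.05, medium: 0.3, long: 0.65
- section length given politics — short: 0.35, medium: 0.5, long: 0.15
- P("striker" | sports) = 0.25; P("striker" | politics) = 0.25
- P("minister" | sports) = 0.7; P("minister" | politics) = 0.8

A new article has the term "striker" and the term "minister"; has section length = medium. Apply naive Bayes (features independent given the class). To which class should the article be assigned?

sports

sports: 0.95 × 0.3 × 0.25 × 0.7 = 0.049875
politics: 0.05 × 0.5 × 0.25 × 0.8 = 0.005
Highest score → sports.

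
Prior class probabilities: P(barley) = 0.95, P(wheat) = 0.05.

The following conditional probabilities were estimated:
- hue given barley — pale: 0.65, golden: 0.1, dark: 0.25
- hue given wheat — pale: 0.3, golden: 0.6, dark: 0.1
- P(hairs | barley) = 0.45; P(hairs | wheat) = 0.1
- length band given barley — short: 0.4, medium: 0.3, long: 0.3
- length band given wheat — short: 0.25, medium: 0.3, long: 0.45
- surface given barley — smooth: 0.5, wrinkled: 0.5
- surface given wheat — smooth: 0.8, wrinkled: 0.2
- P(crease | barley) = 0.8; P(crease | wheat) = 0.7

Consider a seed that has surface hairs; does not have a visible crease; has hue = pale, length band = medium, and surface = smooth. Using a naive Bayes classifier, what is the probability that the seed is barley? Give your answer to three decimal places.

0.987

barley: 0.95 × 0.65 × 0.45 × 0.3 × 0.5 × (1−0.8) = 0.00833625
wheat: 0.05 × 0.3 × 0.1 × 0.3 × 0.8 × (1−0.7) = 0.000108
P(barley | x) = 0.00833625 / 0.00844425 ≈ 0.987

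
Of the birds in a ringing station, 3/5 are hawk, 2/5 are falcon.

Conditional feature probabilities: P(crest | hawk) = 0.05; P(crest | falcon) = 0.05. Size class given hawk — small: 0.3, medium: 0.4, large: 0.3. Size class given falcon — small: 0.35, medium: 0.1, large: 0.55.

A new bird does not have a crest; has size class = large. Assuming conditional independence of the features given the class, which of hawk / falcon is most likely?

falcon

hawk: 0.6 × (1−0.05) × 0.3 = 0.171
falcon: 0.4 × (1−0.05) × 0.55 = 0.209
Highest score → falcon.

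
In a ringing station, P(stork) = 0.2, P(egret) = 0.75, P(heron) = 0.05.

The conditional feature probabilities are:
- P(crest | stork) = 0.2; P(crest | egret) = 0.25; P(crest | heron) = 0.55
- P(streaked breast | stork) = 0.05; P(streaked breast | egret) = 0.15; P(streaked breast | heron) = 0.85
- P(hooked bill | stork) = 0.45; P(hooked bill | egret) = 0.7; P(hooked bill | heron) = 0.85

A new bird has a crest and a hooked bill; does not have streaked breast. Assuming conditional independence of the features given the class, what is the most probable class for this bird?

stork: 0.2 × 0.2 × (1−0.05) × 0.45 = 0.0171
egret: 0.75 × 0.25 × (1−0.15) × 0.7 = 0.1115625
heron: 0.05 × 0.55 × (1−0.85) × 0.85 = 0.00350625
Highest score → egret.

egret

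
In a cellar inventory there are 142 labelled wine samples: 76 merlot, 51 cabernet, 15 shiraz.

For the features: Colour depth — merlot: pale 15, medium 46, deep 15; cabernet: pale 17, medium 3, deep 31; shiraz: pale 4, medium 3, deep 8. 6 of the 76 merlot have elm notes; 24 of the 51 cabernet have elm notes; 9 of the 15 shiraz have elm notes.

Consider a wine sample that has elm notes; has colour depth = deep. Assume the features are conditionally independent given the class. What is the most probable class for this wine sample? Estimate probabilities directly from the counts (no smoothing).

cabernet

merlot: (76/142) × (15/76) × (6/76) ≈ 0.00833951
cabernet: (51/142) × (31/51) × (24/51) ≈ 0.102734
shiraz: (15/142) × (8/15) × (9/15) ≈ 0.0338028
Highest score → cabernet.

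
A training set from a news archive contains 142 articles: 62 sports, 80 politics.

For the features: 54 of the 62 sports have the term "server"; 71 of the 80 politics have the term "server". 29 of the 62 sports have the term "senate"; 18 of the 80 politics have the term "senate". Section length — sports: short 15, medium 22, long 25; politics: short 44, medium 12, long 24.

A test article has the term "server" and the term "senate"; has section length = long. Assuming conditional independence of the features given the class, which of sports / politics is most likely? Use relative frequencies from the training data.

sports

sports: (62/142) × (54/62) × (29/62) × (25/62) ≈ 0.0717233
politics: (80/142) × (71/80) × (18/80) × (24/80) = 0.03375
Highest score → sports.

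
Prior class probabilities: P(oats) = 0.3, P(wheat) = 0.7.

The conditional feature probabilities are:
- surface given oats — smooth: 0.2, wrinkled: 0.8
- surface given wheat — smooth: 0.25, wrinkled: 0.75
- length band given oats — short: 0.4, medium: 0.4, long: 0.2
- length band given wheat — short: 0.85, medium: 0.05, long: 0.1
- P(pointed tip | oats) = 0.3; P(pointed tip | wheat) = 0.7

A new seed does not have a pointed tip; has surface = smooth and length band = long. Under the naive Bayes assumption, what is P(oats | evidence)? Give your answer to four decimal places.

oats: 0.3 × 0.2 × 0.2 × (1−0.3) = 0.0084
wheat: 0.7 × 0.25 × 0.1 × (1−0.7) = 0.00525
P(oats | x) = 0.0084 / 0.01365 ≈ 0.6154

0.6154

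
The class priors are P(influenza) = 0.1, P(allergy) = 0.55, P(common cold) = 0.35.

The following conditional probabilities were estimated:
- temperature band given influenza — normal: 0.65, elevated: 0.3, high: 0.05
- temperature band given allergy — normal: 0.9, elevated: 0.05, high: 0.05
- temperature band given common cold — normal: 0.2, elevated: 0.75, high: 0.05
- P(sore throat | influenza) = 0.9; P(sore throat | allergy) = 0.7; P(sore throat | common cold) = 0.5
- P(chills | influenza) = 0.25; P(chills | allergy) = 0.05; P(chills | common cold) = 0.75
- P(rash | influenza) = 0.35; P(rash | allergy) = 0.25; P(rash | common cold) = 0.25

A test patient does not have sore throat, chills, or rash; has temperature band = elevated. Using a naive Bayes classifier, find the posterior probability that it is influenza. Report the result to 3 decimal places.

influenza: 0.1 × 0.3 × (1−0.9) × (1−0.25) × (1−0.35) = 0.0014625
allergy: 0.55 × 0.05 × (1−0.7) × (1−0.05) × (1−0.25) = 0.005878125
common cold: 0.35 × 0.75 × (1−0.5) × (1−0.75) × (1−0.25) = 0.024609375
P(influenza | x) = 0.0014625 / 0.03195 ≈ 0.046

0.046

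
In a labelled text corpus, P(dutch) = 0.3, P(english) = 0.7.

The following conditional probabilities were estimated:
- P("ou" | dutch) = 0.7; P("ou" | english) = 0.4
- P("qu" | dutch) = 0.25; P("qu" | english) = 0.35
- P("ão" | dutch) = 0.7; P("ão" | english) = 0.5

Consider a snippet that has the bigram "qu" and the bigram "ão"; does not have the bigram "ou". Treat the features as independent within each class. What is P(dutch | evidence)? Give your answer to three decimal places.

0.176

dutch: 0.3 × (1−0.7) × 0.25 × 0.7 = 0.01575
english: 0.7 × (1−0.4) × 0.35 × 0.5 = 0.0735
P(dutch | x) = 0.01575 / 0.08925 ≈ 0.176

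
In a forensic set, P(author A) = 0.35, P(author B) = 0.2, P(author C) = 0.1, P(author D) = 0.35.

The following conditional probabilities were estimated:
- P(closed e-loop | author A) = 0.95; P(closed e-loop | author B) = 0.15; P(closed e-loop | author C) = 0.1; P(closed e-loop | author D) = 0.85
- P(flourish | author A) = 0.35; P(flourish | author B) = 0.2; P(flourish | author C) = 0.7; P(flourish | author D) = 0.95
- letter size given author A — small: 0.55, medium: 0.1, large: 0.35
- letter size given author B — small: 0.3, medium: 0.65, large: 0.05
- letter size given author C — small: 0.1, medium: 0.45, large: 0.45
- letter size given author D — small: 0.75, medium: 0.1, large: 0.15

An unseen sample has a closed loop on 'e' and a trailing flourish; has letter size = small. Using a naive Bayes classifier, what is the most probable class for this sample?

author A: 0.35 × 0.95 × 0.35 × 0.55 = 0.06400625
author B: 0.2 × 0.15 × 0.2 × 0.3 = 0.0018
author C: 0.1 × 0.1 × 0.7 × 0.1 = 0.0007
author D: 0.35 × 0.85 × 0.95 × 0.75 = 0.21196875
Highest score → author D.

author D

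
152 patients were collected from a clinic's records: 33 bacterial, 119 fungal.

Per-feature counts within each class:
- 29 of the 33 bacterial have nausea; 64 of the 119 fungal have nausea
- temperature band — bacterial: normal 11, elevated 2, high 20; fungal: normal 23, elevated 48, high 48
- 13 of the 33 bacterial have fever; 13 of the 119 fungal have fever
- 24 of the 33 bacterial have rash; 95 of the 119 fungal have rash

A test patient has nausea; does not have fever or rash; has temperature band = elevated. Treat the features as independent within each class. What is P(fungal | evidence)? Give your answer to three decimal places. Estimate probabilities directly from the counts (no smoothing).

bacterial: (33/152) × (29/33) × (2/33) × (20/33) × (9/33) ≈ 0.00191124
fungal: (119/152) × (64/119) × (48/119) × (106/119) × (24/119) ≈ 0.0305108
P(fungal | x) = 0.0305108 / 0.03242204 ≈ 0.941

0.941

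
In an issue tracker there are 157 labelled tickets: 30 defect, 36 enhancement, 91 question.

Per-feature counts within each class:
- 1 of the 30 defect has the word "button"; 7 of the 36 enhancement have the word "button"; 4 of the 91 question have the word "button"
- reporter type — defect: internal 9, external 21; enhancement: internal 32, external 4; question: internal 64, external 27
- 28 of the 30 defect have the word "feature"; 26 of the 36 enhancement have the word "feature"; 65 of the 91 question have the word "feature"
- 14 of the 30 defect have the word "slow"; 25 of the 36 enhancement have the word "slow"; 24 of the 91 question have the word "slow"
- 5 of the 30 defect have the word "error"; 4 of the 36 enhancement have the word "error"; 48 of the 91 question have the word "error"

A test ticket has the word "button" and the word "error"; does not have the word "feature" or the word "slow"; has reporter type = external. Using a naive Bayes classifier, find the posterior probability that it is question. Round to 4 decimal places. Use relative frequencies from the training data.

defect: (30/157) × (1/30) × (21/30) × (2/30) × (16/30) × (5/30) ≈ 0.0000264213
enhancement: (36/157) × (7/36) × (4/36) × (10/36) × (11/36) × (4/36) ≈ 0.0000467198
question: (91/157) × (4/91) × (27/91) × (26/91) × (67/91) × (48/91) ≈ 0.00083878
P(question | x) = 0.00083878 / 0.0009119211 ≈ 0.9198

0.9198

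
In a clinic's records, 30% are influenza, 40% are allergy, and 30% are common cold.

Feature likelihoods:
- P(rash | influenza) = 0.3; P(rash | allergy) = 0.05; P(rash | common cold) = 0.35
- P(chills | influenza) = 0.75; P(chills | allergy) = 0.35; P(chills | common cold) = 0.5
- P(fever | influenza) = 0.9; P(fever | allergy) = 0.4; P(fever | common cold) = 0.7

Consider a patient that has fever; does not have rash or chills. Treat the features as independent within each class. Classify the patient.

allergy

influenza: 0.3 × (1−0.3) × (1−0.75) × 0.9 = 0.04725
allergy: 0.4 × (1−0.05) × (1−0.35) × 0.4 = 0.0988
common cold: 0.3 × (1−0.35) × (1−0.5) × 0.7 = 0.06825
Highest score → allergy.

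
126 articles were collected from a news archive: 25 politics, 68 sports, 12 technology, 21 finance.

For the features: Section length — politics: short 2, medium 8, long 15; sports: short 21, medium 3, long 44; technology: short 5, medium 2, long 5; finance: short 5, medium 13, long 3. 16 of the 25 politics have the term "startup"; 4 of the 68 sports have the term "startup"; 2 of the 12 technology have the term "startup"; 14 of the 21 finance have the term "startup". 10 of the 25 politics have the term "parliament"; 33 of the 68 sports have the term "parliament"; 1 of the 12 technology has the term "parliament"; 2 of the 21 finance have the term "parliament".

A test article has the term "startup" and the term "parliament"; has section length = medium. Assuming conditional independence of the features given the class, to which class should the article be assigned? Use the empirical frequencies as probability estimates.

politics

politics: (25/126) × (8/25) × (16/25) × (10/25) ≈ 0.016254
sports: (68/126) × (3/68) × (4/68) × (33/68) ≈ 0.000679684
technology: (12/126) × (2/12) × (2/12) × (1/12) ≈ 0.000220459
finance: (21/126) × (13/21) × (14/21) × (2/21) ≈ 0.00655077
Highest score → politics.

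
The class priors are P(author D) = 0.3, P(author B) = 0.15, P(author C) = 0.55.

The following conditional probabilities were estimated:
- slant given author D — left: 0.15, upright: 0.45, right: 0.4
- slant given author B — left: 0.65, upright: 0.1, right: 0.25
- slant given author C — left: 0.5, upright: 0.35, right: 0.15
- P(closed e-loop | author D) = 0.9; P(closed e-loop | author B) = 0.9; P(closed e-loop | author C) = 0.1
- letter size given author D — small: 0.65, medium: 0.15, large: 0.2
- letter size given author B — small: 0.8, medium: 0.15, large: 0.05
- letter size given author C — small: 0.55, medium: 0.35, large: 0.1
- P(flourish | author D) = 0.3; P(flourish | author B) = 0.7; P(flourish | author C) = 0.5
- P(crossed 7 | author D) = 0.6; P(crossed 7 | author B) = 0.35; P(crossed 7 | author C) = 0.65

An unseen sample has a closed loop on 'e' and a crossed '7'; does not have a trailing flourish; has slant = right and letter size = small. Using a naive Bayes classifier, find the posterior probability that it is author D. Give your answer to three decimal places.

author D: 0.3 × 0.4 × 0.9 × 0.65 × (1−0.3) × 0.6 = 0.029484
author B: 0.15 × 0.25 × 0.9 × 0.8 × (1−0.7) × 0.35 = 0.002835
author C: 0.55 × 0.15 × 0.1 × 0.55 × (1−0.5) × 0.65 = 0.0014746875
P(author D | x) = 0.029484 / 0.0337936875 ≈ 0.872

0.872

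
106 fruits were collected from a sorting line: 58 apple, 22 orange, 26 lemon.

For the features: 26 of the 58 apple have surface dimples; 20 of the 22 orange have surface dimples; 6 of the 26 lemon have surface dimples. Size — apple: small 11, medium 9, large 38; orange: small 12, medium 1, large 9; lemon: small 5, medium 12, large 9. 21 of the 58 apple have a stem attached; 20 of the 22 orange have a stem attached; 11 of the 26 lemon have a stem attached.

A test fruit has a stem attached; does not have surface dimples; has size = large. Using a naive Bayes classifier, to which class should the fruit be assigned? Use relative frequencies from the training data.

apple

apple: (58/106) × (32/58) × (38/58) × (21/58) ≈ 0.0716129
orange: (22/106) × (2/22) × (9/22) × (20/22) ≈ 0.007017
lemon: (26/106) × (20/26) × (9/26) × (11/26) ≈ 0.027632
Highest score → apple.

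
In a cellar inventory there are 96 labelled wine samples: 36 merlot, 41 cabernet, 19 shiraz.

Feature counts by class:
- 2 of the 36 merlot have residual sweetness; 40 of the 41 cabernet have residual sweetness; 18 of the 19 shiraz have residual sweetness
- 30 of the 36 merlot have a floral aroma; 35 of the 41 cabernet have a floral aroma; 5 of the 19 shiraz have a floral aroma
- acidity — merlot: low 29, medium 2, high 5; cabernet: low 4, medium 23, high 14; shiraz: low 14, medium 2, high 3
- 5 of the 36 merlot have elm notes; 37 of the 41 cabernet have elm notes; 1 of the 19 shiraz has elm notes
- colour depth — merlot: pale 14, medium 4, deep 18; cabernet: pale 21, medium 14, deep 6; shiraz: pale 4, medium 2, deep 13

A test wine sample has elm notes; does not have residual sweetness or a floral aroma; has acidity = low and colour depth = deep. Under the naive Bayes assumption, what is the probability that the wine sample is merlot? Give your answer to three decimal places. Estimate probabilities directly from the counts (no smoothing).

0.937

merlot: (36/96) × (34/36) × (6/36) × (29/36) × (5/36) × (18/36) ≈ 0.00330209
cabernet: (41/96) × (1/41) × (6/41) × (4/41) × (37/41) × (6/41) ≈ 0.0000196407
shiraz: (19/96) × (1/19) × (14/19) × (14/19) × (1/19) × (13/19) ≈ 0.000203664
P(merlot | x) = 0.00330209 / 0.0035253947 ≈ 0.937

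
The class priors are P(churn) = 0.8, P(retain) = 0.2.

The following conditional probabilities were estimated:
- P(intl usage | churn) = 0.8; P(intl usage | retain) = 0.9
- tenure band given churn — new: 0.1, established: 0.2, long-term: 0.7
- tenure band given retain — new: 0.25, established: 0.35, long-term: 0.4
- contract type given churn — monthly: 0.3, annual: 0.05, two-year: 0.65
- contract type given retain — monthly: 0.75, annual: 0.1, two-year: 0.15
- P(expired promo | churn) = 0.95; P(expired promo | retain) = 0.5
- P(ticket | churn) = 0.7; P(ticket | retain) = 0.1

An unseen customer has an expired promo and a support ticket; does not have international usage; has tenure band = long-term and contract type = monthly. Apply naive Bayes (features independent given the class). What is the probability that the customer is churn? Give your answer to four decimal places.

0.9868

churn: 0.8 × (1−0.8) × 0.7 × 0.3 × 0.95 × 0.7 = 0.022344
retain: 0.2 × (1−0.9) × 0.4 × 0.75 × 0.5 × 0.1 = 0.0003
P(churn | x) = 0.022344 / 0.022644 ≈ 0.9868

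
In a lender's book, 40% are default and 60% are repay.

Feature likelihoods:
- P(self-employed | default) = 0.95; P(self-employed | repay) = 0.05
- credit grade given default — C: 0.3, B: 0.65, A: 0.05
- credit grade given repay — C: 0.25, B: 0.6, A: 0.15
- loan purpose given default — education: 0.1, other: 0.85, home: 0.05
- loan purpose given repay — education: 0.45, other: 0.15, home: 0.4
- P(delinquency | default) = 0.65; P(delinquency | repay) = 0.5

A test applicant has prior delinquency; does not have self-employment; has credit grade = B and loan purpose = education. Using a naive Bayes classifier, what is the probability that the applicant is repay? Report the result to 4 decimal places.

0.9891

default: 0.4 × (1−0.95) × 0.65 × 0.1 × 0.65 = 0.000845
repay: 0.6 × (1−0.05) × 0.6 × 0.45 × 0.5 = 0.07695
P(repay | x) = 0.07695 / 0.077795 ≈ 0.9891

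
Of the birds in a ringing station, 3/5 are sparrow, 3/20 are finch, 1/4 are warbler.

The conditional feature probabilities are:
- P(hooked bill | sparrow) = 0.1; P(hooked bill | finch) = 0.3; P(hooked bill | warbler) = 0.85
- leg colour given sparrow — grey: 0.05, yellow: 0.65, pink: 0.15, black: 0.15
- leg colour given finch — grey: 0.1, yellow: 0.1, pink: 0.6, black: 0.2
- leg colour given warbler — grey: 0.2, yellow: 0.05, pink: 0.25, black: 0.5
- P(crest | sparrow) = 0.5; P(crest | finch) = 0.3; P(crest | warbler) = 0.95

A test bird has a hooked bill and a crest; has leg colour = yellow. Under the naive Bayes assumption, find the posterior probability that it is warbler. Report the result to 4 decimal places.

0.3262

sparrow: 0.6 × 0.1 × 0.65 × 0.5 = 0.0195
finch: 0.15 × 0.3 × 0.1 × 0.3 = 0.00135
warbler: 0.25 × 0.85 × 0.05 × 0.95 = 0.01009375
P(warbler | x) = 0.01009375 / 0.03094375 ≈ 0.3262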